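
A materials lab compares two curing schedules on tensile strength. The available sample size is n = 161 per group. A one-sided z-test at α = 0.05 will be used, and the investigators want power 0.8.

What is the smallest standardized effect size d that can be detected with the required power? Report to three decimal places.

d ≈ 0.277

Need Φ(δ − 1.645) = 0.8, so δ = 1.645 + 0.842 = 2.486.
δ = d·√(n/2) ⇒ d = δ/√(n/2) = 2.486/√(161/2) = 0.2771.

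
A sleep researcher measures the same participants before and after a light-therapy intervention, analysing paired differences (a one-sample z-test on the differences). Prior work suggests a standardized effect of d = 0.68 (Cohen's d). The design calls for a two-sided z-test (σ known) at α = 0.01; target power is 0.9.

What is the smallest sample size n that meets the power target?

n = 33

For power 0.9 need Φ(δ − z_{0.005}) = 0.9, so δ = z_{0.005} + z_{0.10} = 2.576 + 1.282 = 3.857.
(The Φ(−δ − z_{α/2}) term is vanishingly small for δ > 0 and is dropped in the standard sample-size formula.)
δ = d·√n ⇒ n = (δ/d)² = (3.857 / 0.68)² = 32.18.
Rounding up, n = 33.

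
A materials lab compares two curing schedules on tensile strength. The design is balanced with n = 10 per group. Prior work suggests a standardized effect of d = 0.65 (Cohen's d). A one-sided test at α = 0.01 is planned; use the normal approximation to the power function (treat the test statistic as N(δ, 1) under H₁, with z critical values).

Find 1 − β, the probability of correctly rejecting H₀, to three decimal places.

Power ≈ 0.191

Noncentrality parameter: δ = d·√(n/2) = 0.65 × √(10/2) = 1.4534
Critical value for a one-sided test at α = 0.01: z_α = 2.326.
Power = P(Z > 2.326 − δ) = Φ(-0.873) = 0.1914.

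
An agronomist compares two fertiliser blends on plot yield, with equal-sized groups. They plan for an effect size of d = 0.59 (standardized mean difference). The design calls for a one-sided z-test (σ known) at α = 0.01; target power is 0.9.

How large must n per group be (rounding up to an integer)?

Set Φ(δ − 2.326) = 0.9; then δ − 2.326 = Φ⁻¹(0.9) = 1.282, giving δ = 3.608.
δ = d·√(n/2) ⇒ n = 2(δ/d)² = 2 × (3.608 / 0.59)² = 74.79.
Round up to the next whole unit.

n = 75 per group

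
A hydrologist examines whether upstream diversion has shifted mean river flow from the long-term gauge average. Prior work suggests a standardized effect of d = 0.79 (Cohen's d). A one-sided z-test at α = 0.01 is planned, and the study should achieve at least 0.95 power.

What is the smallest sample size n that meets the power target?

n = 26

For power 0.95 need Φ(δ − z_{0.01}) = 0.95, so δ = z_{0.01} + z_{0.05} = 2.326 + 1.645 = 3.971.
δ = d·√n ⇒ n = (δ/d)² = (3.971 / 0.79)² = 25.27.
Rounding up, n = 26.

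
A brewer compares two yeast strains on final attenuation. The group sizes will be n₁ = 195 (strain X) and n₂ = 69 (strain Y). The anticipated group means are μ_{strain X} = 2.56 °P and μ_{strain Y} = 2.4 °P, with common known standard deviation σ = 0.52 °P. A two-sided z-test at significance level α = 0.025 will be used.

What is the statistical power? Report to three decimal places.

Standardized effect: d = |μ_{strain X} − μ_{strain Y}| / σ = |2.56 − 2.4| / 0.52 = 0.3077
Noncentrality parameter: δ = d / √(1/n₁ + 1/n₂) = 0.3077 / √(1/195 + 1/69) = 2.1966
Two-sided α = 0.025 → critical value z_{0.0125} = 2.241.
Power = Φ(δ − 2.241) + Φ(−δ − 2.241) = Φ(-0.045) + Φ(-4.438) = 0.4821 + 0.0000 = 0.4821.

Power ≈ 0.482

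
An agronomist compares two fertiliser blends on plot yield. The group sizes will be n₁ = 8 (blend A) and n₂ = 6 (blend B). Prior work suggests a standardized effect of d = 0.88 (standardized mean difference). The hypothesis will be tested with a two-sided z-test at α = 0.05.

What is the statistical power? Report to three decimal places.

Power ≈ 0.371

Noncentrality parameter: δ = d / √(1/n₁ + 1/n₂) = 0.88 / √(1/8 + 1/6) = 1.6294
Two-sided α = 0.05 → critical value z_{0.025} = 1.960.
Power = Φ(δ − 1.960) + Φ(−δ − 1.960) = Φ(-0.331) + Φ(-3.589) = 0.3705 + 0.0002 = 0.3707.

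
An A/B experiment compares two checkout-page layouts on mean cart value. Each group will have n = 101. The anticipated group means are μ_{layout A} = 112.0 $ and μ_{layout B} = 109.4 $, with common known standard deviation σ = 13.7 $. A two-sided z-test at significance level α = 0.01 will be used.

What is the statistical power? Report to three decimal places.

Power ≈ 0.110

Standardized effect: d = |μ_{layout A} − μ_{layout B}| / σ = |112.0 − 109.4| / 13.7 = 0.1898
Noncentrality parameter: δ = d·√(n/2) = 0.1898 × √(101/2) = 1.3486
Critical value for a two-sided test at α = 0.01: z_{α/2} = 2.576.
Power = Φ(δ − 2.576) + Φ(−δ − 2.576) = Φ(-1.227) + Φ(-3.924) = 0.1099 + 0.0000 = 0.1099.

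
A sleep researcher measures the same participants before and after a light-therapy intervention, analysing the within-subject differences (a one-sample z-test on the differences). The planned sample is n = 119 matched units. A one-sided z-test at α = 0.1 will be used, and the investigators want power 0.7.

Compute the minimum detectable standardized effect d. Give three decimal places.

d ≈ 0.166

Required noncentrality: δ = z_{0.1} + z_{0.30} = 1.282 + 0.524 = 1.806.
δ = d·√n ⇒ d = δ/√n = 1.806/√119 = 0.1656.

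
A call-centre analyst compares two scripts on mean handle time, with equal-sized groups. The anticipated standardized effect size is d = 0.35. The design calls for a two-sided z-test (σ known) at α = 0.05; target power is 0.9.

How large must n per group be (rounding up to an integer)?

n = 172 per group

Set Φ(δ − 1.960) = 0.9; then δ − 1.960 = Φ⁻¹(0.9) = 1.282, giving δ = 3.242.
(Ignoring the negligible lower-tail rejection probability gives the usual closed-form inversion.)
δ = d·√(n/2) ⇒ n = 2(δ/d)² = 2 × (3.242 / 0.35)² = 171.55.
Round up to the next whole unit.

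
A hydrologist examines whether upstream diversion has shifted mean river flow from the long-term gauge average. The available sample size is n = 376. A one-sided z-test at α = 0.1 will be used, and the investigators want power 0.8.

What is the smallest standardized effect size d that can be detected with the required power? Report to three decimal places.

d ≈ 0.109

Required noncentrality: δ = z_{0.1} + z_{0.20} = 1.282 + 0.842 = 2.123.
δ = d·√n ⇒ d = δ/√n = 2.123/√376 = 0.1095.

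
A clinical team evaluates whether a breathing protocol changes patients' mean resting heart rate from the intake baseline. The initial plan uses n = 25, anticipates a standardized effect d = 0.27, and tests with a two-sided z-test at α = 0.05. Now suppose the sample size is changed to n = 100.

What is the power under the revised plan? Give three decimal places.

Power ≈ 0.770

With n = 100: δ = d·√n = 0.27 × √100 = 2.7000. Critical value z_{0.025} = 1.960.
Revised power = Φ(δ − 1.960) + Φ(−δ − 1.960) = Φ(0.740) + Φ(-4.660) = 0.7704 + 0.0000 = 0.7704.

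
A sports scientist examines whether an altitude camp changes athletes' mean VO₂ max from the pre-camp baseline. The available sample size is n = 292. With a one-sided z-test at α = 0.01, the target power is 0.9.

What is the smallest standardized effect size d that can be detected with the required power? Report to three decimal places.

Required noncentrality: δ = z_{0.01} + z_{0.10} = 2.326 + 1.282 = 3.608.
δ = d·√n ⇒ d = δ/√n = 3.608/√292 = 0.2111.

d ≈ 0.211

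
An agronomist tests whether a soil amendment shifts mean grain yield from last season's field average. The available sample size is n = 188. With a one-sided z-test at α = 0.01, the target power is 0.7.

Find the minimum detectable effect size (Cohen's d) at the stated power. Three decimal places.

Required noncentrality: δ = z_{0.01} + z_{0.30} = 2.326 + 0.524 = 2.851.
δ = d·√n ⇒ d = δ/√n = 2.851/√188 = 0.2079.

d ≈ 0.208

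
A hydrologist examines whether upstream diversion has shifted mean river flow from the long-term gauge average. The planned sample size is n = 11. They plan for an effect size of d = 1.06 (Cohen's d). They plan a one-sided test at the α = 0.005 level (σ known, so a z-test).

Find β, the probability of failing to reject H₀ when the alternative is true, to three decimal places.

Noncentrality parameter: δ = d·√n = 1.06 × √11 = 3.5156
One-sided α = 0.005 → critical value z_{0.005} = 2.576.
Power = Φ(δ − 2.576) = Φ(0.940) = 0.8263.
Type II error: β = 1 − power = 1 − 0.8263 = 0.1737.

β ≈ 0.174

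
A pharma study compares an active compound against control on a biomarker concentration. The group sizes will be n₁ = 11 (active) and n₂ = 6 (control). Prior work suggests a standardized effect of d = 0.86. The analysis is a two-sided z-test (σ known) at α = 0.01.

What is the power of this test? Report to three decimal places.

Noncentrality parameter: δ = d / √(1/n₁ + 1/n₂) = 0.86 / √(1/11 + 1/6) = 1.6945
Critical value for a two-sided test at α = 0.01: z_{α/2} = 2.576.
Power = Φ(δ − 2.576) + Φ(−δ − 2.576) = Φ(-0.881) + Φ(-4.270) = 0.1891 + 0.0000 = 0.1891.

Power ≈ 0.189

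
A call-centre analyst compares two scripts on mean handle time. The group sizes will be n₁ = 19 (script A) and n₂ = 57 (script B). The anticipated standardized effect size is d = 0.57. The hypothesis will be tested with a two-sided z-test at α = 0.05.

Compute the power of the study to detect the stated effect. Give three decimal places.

Noncentrality parameter: δ = d / √(1/n₁ + 1/n₂) = 0.57 / √(1/19 + 1/57) = 2.1517
Two-sided α = 0.05 → critical value z_{0.025} = 1.960.
Power = Φ(δ − 1.960) + Φ(−δ − 1.960) = Φ(0.192) + Φ(-4.112) = 0.5760 + 0.0000 = 0.5760.

Power ≈ 0.576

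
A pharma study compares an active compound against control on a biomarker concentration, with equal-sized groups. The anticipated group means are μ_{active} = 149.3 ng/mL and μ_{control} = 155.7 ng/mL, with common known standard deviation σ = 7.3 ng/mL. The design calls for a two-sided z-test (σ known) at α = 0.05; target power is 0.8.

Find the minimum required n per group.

Standardized effect: d = |μ_{active} − μ_{control}| / σ = |149.3 − 155.7| / 7.3 = 0.8767
Set Φ(δ − 1.960) = 0.8; then δ − 1.960 = Φ⁻¹(0.8) = 0.842, giving δ = 2.802.
(The Φ(−δ − z_{α/2}) term is vanishingly small for δ > 0 and is dropped in the standard sample-size formula.)
δ = d·√(n/2) ⇒ n = 2(δ/d)² = 2 × (2.802 / 0.8767)² = 20.42.
Rounding up, n = 21 per group.

n = 21 per group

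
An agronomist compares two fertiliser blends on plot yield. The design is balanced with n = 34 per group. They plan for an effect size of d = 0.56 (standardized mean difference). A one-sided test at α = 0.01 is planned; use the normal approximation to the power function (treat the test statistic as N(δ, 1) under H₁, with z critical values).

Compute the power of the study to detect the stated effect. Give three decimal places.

Power ≈ 0.493

Noncentrality parameter: δ = d·√(n/2) = 0.56 × √(34/2) = 2.3089
One-sided α = 0.01 → critical value z_{0.01} = 2.326.
Power = P(Z > 2.326 − δ) = Φ(-0.017) = 0.4931.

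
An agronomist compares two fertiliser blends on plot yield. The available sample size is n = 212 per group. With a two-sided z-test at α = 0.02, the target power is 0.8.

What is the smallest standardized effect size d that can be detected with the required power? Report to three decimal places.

Required noncentrality: δ = z_{0.01} + z_{0.20} = 2.326 + 0.842 = 3.168.
(The second rejection-region term Φ(−δ − z_{α/2}) is negligible and dropped.)
δ = d·√(n/2) ⇒ d = δ/√(n/2) = 3.168/√(212/2) = 0.3077.

d ≈ 0.308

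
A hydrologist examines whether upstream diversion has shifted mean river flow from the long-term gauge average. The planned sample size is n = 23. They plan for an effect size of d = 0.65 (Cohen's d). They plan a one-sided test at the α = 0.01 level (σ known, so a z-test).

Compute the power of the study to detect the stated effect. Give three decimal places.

Noncentrality parameter: δ = d·√n = 0.65 × √23 = 3.1173
One-sided α = 0.01 → critical value z_{0.01} = 2.326.
Power = P(Z > 2.326 − δ) = Φ(0.791) = 0.7855.

Power ≈ 0.786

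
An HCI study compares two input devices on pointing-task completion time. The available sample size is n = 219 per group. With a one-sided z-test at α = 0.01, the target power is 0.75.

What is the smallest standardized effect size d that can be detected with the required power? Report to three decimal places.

d ≈ 0.287

Required noncentrality: δ = z_{0.01} + z_{0.25} = 2.326 + 0.674 = 3.001.
δ = d·√(n/2) ⇒ d = δ/√(n/2) = 3.001/√(219/2) = 0.2868.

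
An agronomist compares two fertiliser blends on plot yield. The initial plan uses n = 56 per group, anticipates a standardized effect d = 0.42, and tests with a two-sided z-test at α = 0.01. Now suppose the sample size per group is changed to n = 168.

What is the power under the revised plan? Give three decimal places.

Power ≈ 0.899

With n = 168 per group: δ = d·√(n/2) = 0.42 × √(168/2) = 3.8494. Critical value z_{0.005} = 2.576.
Revised power = Φ(δ − 2.576) + Φ(−δ − 2.576) = Φ(1.274) + Φ(-6.425) = 0.8986 + 0.0000 = 0.8986.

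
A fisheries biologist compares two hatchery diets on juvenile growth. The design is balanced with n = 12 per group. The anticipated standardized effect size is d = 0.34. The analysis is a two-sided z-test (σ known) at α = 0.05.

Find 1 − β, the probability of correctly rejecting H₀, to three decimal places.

Power ≈ 0.132

Noncentrality parameter: δ = d·√(n/2) = 0.34 × √(12/2) = 0.8328
Two-sided α = 0.05 → critical value z_{0.025} = 1.960.
Power = Φ(δ − 1.960) + Φ(−δ − 1.960) = Φ(-1.127) + Φ(-2.793) = 0.1298 + 0.0026 = 0.1325.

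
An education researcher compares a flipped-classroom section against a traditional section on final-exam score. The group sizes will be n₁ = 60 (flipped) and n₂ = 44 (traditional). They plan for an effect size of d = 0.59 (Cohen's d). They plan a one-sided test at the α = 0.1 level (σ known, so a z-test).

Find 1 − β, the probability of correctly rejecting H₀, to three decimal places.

Power ≈ 0.955

Noncentrality parameter: δ = d / √(1/n₁ + 1/n₂) = 0.59 / √(1/60 + 1/44) = 2.9726
Critical value for a one-sided test at α = 0.1: z_α = 1.282.
Power = Φ(δ − 1.282) = Φ(1.691) = 0.9546.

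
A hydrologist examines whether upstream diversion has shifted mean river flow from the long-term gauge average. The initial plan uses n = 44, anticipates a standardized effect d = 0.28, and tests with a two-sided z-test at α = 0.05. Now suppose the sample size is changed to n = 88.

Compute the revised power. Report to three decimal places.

With n = 88: δ = d·√n = 0.28 × √88 = 2.6266. Critical value z_{0.025} = 1.960.
Revised power = Φ(δ − 1.960) + Φ(−δ − 1.960) = Φ(0.667) + Φ(-4.587) = 0.7475 + 0.0000 = 0.7475.

Power ≈ 0.748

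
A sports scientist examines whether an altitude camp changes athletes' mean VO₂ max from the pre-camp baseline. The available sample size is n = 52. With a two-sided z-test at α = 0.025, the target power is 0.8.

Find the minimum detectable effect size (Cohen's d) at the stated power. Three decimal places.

d ≈ 0.428

Need Φ(δ − 2.241) = 0.8, so δ = 2.241 + 0.842 = 3.083.
(The second rejection-region term Φ(−δ − z_{α/2}) is negligible and dropped.)
δ = d·√n ⇒ d = δ/√n = 3.083/√52 = 0.4275.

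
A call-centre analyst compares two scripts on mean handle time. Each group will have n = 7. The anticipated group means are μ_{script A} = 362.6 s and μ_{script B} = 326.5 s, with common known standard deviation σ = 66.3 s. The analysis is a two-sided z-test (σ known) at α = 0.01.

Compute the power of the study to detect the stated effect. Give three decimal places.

Power ≈ 0.060

Standardized effect: d = |μ_{script A} − μ_{script B}| / σ = |362.6 − 326.5| / 66.3 = 0.5445
Noncentrality parameter: δ = d·√(n/2) = 0.5445 × √(7/2) = 1.0187
Critical value for a two-sided test at α = 0.01: z_{α/2} = 2.576.
Power = Φ(δ − 2.576) + Φ(−δ − 2.576) = Φ(-1.557) + Φ(-3.594) = 0.0597 + 0.0002 = 0.0599.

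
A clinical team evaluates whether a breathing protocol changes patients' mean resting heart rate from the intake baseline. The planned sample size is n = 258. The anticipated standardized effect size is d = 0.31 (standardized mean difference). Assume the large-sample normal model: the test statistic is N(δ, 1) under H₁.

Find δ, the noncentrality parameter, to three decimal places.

The noncentrality parameter scales effect size by the design's sample-size factor: δ = d·√n = 0.31 × √258 = 4.9793

δ ≈ 4.979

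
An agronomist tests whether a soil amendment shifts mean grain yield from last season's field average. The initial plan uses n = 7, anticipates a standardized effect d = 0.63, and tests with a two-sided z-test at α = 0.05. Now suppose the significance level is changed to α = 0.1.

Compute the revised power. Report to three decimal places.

Power ≈ 0.509

δ = d·√n = 0.63 × √7 = 1.6668 (unchanged). New critical value: z_{0.05} = 1.645.
Revised power = Φ(δ − 1.645) + Φ(−δ − 1.645) = Φ(0.022) + Φ(-3.312) = 0.5088 + 0.0005 = 0.5092.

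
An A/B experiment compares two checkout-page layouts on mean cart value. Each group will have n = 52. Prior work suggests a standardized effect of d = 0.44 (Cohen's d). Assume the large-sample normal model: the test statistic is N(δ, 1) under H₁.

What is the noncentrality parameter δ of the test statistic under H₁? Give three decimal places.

δ ≈ 2.244

The noncentrality parameter scales effect size by the design's sample-size factor: δ = d·√(n/2) = 0.44 × √(52/2) = 2.2436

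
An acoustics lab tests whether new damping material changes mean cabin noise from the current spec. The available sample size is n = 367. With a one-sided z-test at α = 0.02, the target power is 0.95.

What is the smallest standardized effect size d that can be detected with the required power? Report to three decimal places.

d ≈ 0.193

Required noncentrality: δ = z_{0.02} + z_{0.05} = 2.054 + 1.645 = 3.699.
δ = d·√n ⇒ d = δ/√n = 3.699/√367 = 0.1931.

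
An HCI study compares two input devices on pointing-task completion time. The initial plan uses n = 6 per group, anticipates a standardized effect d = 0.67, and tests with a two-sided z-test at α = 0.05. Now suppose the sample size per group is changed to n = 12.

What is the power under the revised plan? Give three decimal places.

With n = 12 per group: δ = d·√(n/2) = 0.67 × √(12/2) = 1.6412. Critical value z_{0.025} = 1.960.
Revised power = Φ(δ − 1.960) + Φ(−δ − 1.960) = Φ(-0.319) + Φ(-3.601) = 0.3749 + 0.0002 = 0.3751.

Power ≈ 0.375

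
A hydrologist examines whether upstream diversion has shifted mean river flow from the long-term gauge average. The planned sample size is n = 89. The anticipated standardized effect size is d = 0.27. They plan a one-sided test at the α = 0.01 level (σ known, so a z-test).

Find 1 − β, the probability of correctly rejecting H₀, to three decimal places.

Noncentrality parameter: δ = d·√n = 0.27 × √89 = 2.5472
One-sided α = 0.01 → critical value z_{0.01} = 2.326.
Power = P(Z > 2.326 − δ) = Φ(0.221) = 0.5874.

Power ≈ 0.587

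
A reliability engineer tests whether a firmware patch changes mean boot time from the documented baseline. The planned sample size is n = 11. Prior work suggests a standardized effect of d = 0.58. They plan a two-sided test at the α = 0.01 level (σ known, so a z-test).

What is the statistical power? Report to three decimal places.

Noncentrality parameter: δ = d·√n = 0.58 × √11 = 1.9236
Critical value for a two-sided test at α = 0.01: z_{α/2} = 2.576.
Power = Φ(δ − 2.576) + Φ(−δ − 2.576) = Φ(-0.652) + Φ(-4.499) = 0.2571 + 0.0000 = 0.2571.

Power ≈ 0.257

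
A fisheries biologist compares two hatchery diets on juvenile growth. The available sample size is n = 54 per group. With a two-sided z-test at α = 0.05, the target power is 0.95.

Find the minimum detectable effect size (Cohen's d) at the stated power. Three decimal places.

d ≈ 0.694

Required noncentrality: δ = z_{0.025} + z_{0.05} = 1.960 + 1.645 = 3.605.
(Lower-tail contribution to power is negligible for δ > 0.)
δ = d·√(n/2) ⇒ d = δ/√(n/2) = 3.605/√(54/2) = 0.6937.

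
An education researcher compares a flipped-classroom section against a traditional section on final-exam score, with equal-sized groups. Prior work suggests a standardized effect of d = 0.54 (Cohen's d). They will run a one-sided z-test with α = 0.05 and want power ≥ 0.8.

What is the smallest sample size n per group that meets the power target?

For power 0.8 need Φ(δ − z_{0.05}) = 0.8, so δ = z_{0.05} + z_{0.20} = 1.645 + 0.842 = 2.486.
δ = d·√(n/2) ⇒ n = 2(δ/d)² = 2 × (2.486 / 0.54)² = 42.40.
Round up to the next whole unit.

n = 43 per group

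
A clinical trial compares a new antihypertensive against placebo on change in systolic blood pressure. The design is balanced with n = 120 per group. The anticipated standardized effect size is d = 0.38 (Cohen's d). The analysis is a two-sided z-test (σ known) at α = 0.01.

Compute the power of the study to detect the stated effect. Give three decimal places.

Power ≈ 0.643

Noncentrality parameter: δ = d·√(n/2) = 0.38 × √(120/2) = 2.9435
Critical value for a two-sided test at α = 0.01: z_{α/2} = 2.576.
Power = Φ(δ − 2.576) + Φ(−δ − 2.576) = Φ(0.368) + Φ(-5.519) = 0.6434 + 0.0000 = 0.6434.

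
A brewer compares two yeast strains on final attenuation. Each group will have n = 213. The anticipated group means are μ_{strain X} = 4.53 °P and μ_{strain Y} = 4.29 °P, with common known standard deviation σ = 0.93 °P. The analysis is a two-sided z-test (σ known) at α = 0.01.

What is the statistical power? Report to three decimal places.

Power ≈ 0.535

Standardized effect: d = |μ_{strain X} − μ_{strain Y}| / σ = |4.53 − 4.29| / 0.93 = 0.2581
Noncentrality parameter: δ = d·√(n/2) = 0.2581 × √(213/2) = 2.6632
Critical value for a two-sided test at α = 0.01: z_{α/2} = 2.576.
Power = Φ(δ − 2.576) + Φ(−δ − 2.576) = Φ(0.087) + Φ(-5.239) = 0.5348 + 0.0000 = 0.5348.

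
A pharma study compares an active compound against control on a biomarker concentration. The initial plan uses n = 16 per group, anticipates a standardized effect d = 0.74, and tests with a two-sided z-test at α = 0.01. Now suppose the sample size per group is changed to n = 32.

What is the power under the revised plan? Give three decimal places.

Power ≈ 0.650

With n = 32 per group: δ = d·√(n/2) = 0.74 × √(32/2) = 2.9600. Critical value z_{0.005} = 2.576.
Revised power = Φ(δ − 2.576) + Φ(−δ − 2.576) = Φ(0.384) + Φ(-5.536) = 0.6496 + 0.0000 = 0.6496.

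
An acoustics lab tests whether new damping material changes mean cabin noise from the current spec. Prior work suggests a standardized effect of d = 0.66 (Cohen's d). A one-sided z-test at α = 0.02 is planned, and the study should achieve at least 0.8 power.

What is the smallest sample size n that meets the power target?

For power 0.8 need Φ(δ − z_{0.02}) = 0.8, so δ = z_{0.02} + z_{0.20} = 2.054 + 0.842 = 2.895.
δ = d·√n ⇒ n = (δ/d)² = (2.895 / 0.66)² = 19.25.
Rounding up, n = 20.

n = 20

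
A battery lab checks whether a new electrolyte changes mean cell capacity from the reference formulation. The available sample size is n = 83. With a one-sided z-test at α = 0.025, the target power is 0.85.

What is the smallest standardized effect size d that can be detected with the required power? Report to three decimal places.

Required noncentrality: δ = z_{0.025} + z_{0.15} = 1.960 + 1.036 = 2.996.
δ = d·√n ⇒ d = δ/√n = 2.996/√83 = 0.3289.

d ≈ 0.329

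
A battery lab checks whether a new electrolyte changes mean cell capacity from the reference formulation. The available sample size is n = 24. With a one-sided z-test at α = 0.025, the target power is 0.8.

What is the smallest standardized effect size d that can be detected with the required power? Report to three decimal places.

Need Φ(δ − 1.960) = 0.8, so δ = 1.960 + 0.842 = 2.802.
δ = d·√n ⇒ d = δ/√n = 2.802/√24 = 0.5719.

d ≈ 0.572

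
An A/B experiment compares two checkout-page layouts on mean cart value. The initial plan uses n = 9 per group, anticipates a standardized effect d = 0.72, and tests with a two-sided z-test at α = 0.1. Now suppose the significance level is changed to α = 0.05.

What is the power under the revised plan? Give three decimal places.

Power ≈ 0.333

δ = d·√(n/2) = 0.72 × √(9/2) = 1.5274 (unchanged). New critical value: z_{0.025} = 1.960.
Revised power = Φ(δ − 1.960) + Φ(−δ − 1.960) = Φ(-0.433) + Φ(-3.487) = 0.3326 + 0.0002 = 0.3329.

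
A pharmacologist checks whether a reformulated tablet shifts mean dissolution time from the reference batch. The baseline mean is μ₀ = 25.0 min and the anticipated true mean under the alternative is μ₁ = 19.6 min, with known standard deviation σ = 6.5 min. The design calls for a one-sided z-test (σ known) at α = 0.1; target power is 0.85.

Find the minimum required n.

n = 8

Standardized effect: d = |μ₁ − μ₀| / σ = |19.6 − 25.0| / 6.5 = 0.8308
Set Φ(δ − 1.282) = 0.85; then δ − 1.282 = Φ⁻¹(0.85) = 1.036, giving δ = 2.318.
δ = d·√n ⇒ n = (δ/d)² = (2.318 / 0.8308)² = 7.79.
Rounding up, n = 8.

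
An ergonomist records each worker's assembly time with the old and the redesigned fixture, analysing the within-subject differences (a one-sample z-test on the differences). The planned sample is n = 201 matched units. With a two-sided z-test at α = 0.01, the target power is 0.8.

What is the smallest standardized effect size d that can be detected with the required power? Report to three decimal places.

d ≈ 0.241

Need Φ(δ − 2.576) = 0.8, so δ = 2.576 + 0.842 = 3.417.
(The second rejection-region term Φ(−δ − z_{α/2}) is negligible and dropped.)
δ = d·√n ⇒ d = δ/√n = 3.417/√201 = 0.2410.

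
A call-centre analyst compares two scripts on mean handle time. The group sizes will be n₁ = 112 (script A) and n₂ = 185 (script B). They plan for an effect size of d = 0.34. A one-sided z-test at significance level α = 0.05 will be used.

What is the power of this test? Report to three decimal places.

Noncentrality parameter: δ = d / √(1/n₁ + 1/n₂) = 0.34 / √(1/112 + 1/185) = 2.8399
Critical value for a one-sided test at α = 0.05: z_α = 1.645.
Power = P(Z > 1.645 − δ) = Φ(1.195) = 0.8840.

Power ≈ 0.884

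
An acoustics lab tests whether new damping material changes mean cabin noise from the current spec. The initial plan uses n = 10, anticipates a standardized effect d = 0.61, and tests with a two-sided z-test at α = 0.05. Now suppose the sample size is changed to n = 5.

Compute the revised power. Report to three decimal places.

With n = 5: δ = d·√n = 0.61 × √5 = 1.3640. Critical value z_{0.025} = 1.960.
Revised power = Φ(δ − 1.960) + Φ(−δ − 1.960) = Φ(-0.596) + Φ(-3.324) = 0.2756 + 0.0004 = 0.2760.

Power ≈ 0.276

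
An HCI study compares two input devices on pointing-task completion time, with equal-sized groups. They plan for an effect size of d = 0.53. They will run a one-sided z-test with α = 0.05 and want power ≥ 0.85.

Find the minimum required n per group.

n = 52 per group

Set Φ(δ − 1.645) = 0.85; then δ − 1.645 = Φ⁻¹(0.85) = 1.036, giving δ = 2.681.
δ = d·√(n/2) ⇒ n = 2(δ/d)² = 2 × (2.681 / 0.53)² = 51.19.
Rounding up, n = 52 per group.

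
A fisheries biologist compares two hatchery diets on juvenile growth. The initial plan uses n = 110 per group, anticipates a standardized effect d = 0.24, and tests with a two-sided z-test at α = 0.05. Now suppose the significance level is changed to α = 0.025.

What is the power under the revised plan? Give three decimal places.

Power ≈ 0.322

δ = d·√(n/2) = 0.24 × √(110/2) = 1.7799 (unchanged). New critical value: z_{0.0125} = 2.241.
Revised power = Φ(δ − 2.241) + Φ(−δ − 2.241) = Φ(-0.462) + Φ(-4.021) = 0.3222 + 0.0000 = 0.3222.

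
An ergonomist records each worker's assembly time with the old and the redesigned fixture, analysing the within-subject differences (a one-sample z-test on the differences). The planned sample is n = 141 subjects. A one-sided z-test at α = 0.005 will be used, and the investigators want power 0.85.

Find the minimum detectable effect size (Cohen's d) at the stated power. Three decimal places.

d ≈ 0.304

Required noncentrality: δ = z_{0.005} + z_{0.15} = 2.576 + 1.036 = 3.612.
δ = d·√n ⇒ d = δ/√n = 3.612/√141 = 0.3042.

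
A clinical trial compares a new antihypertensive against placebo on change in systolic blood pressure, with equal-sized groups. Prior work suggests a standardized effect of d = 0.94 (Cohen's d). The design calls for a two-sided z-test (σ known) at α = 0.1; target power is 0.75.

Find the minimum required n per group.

For power 0.75 need Φ(δ − z_{0.05}) = 0.75, so δ = z_{0.05} + z_{0.25} = 1.645 + 0.674 = 2.319.
(For δ > 0 the lower-tail rejection region contributes negligibly to power, so the one-term inversion is standard.)
δ = d·√(n/2) ⇒ n = 2(δ/d)² = 2 × (2.319 / 0.94)² = 12.18.
Rounding up, n = 13 per group.

n = 13 per group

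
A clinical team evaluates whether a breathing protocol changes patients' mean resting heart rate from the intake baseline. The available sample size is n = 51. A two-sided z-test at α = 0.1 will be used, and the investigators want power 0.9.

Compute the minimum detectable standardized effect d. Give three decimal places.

d ≈ 0.410

Required noncentrality: δ = z_{0.05} + z_{0.10} = 1.645 + 1.282 = 2.926.
(The second rejection-region term Φ(−δ − z_{α/2}) is negligible and dropped.)
δ = d·√n ⇒ d = δ/√n = 2.926/√51 = 0.4098.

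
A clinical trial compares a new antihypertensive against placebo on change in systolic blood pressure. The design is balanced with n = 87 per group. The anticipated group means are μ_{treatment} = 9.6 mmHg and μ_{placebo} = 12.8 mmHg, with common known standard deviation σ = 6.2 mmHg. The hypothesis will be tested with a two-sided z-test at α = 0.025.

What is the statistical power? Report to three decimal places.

Standardized effect: d = |μ_{treatment} − μ_{placebo}| / σ = |9.6 − 12.8| / 6.2 = 0.5161
Noncentrality parameter: δ = d·√(n/2) = 0.5161 × √(87/2) = 3.4041
Two-sided α = 0.025 → critical value z_{0.0125} = 2.241.
Power = Φ(δ − 2.241) + Φ(−δ − 2.241) = Φ(1.163) + Φ(-5.646) = 0.8775 + 0.0000 = 0.8775.

Power ≈ 0.878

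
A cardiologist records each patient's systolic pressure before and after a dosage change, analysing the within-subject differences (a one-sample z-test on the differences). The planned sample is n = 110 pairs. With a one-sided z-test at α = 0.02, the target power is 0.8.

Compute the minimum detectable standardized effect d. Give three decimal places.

d ≈ 0.276

Required noncentrality: δ = z_{0.02} + z_{0.20} = 2.054 + 0.842 = 2.895.
δ = d·√n ⇒ d = δ/√n = 2.895/√110 = 0.2761.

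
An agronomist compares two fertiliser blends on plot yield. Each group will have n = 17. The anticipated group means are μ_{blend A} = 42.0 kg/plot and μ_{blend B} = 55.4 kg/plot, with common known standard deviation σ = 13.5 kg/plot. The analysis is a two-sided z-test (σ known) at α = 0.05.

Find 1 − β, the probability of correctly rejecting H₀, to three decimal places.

Standardized effect: d = |μ_{blend A} − μ_{blend B}| / σ = |42.0 − 55.4| / 13.5 = 0.9926
Noncentrality parameter: δ = d·√(n/2) = 0.9926 × √(17/2) = 2.8939
Critical value for a two-sided test at α = 0.05: z_{α/2} = 1.960.
Power = Φ(δ − 1.960) + Φ(−δ − 1.960) = Φ(0.934) + Φ(-4.854) = 0.8248 + 0.0000 = 0.8248.

Power ≈ 0.825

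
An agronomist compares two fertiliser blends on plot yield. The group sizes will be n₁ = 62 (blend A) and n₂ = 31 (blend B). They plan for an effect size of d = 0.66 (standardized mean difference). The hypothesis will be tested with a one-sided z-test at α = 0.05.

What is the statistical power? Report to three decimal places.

Noncentrality parameter: δ = d / √(1/n₁ + 1/n₂) = 0.66 / √(1/62 + 1/31) = 3.0004
Critical value for a one-sided test at α = 0.05: z_α = 1.645.
Power = P(Z > 1.645 − δ) = Φ(1.356) = 0.9124.

Power ≈ 0.912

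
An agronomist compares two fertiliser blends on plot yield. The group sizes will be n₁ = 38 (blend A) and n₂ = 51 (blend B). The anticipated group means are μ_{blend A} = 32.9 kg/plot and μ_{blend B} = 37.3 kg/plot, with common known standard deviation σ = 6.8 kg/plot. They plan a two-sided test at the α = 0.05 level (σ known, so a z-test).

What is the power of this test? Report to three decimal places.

Standardized effect: d = |μ_{blend A} − μ_{blend B}| / σ = |32.9 − 37.3| / 6.8 = 0.6471
Noncentrality parameter: δ = d / √(1/n₁ + 1/n₂) = 0.6471 / √(1/38 + 1/51) = 3.0194
Critical value for a two-sided test at α = 0.05: z_{α/2} = 1.960.
Power = Φ(δ − 1.960) + Φ(−δ − 1.960) = Φ(1.059) + Φ(-4.979) = 0.8553 + 0.0000 = 0.8553.

Power ≈ 0.855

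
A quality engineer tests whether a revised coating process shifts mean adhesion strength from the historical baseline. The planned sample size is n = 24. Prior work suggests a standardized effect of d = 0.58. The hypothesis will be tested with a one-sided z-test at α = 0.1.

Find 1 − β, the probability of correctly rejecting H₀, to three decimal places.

Power ≈ 0.941

Noncentrality parameter: λ = d·√n = 0.58 × √24 = 2.8414
Critical value for a one-sided test at α = 0.1: z_α = 1.282.
Power = Φ(λ − 1.282) = Φ(1.560) = 0.9406.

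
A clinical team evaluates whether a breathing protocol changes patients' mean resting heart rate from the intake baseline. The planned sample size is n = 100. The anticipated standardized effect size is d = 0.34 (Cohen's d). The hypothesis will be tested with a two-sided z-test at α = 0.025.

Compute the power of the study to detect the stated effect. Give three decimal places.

Noncentrality parameter: δ = d·√n = 0.34 × √100 = 3.4000
Two-sided α = 0.025 → critical value z_{0.0125} = 2.241.
Power = Φ(δ − 2.241) + Φ(−δ − 2.241) = Φ(1.159) + Φ(-5.641) = 0.8767 + 0.0000 = 0.8767.

Power ≈ 0.877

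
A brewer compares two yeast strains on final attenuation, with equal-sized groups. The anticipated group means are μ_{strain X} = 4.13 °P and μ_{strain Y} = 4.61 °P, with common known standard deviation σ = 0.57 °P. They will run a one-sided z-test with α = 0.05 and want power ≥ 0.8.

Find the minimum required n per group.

n = 18 per group

Standardized effect: d = |μ_{strain X} − μ_{strain Y}| / σ = |4.13 − 4.61| / 0.57 = 0.8421
Set Φ(δ − 1.645) = 0.8; then δ − 1.645 = Φ⁻¹(0.8) = 0.842, giving δ = 2.486.
δ = d·√(n/2) ⇒ n = 2(δ/d)² = 2 × (2.486 / 0.8421)² = 17.44.
Rounding up, n = 18 per group.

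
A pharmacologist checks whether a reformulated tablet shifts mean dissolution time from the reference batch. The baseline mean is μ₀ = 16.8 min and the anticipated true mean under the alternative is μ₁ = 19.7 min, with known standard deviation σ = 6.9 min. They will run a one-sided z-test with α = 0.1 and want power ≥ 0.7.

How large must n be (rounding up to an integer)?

n = 19

Standardized effect: d = |μ₁ − μ₀| / σ = |19.7 − 16.8| / 6.9 = 0.4203
For power 0.7 need Φ(δ − z_{0.1}) = 0.7, so δ = z_{0.1} + z_{0.30} = 1.282 + 0.524 = 1.806.
δ = d·√n ⇒ n = (δ/d)² = (1.806 / 0.4203)² = 18.46.
Rounding up, n = 19.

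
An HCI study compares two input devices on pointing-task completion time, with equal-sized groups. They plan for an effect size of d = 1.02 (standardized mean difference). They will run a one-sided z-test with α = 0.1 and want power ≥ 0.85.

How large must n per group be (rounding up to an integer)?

n = 11 per group

For power 0.85 need Φ(δ − z_{0.1}) = 0.85, so δ = z_{0.1} + z_{0.15} = 1.282 + 1.036 = 2.318.
δ = d·√(n/2) ⇒ n = 2(δ/d)² = 2 × (2.318 / 1.02)² = 10.33.
Round up to the next whole unit.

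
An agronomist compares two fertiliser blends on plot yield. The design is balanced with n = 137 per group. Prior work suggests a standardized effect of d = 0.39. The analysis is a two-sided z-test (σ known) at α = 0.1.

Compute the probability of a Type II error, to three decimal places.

Noncentrality parameter: λ = d·√(n/2) = 0.39 × √(137/2) = 3.2278
Two-sided α = 0.1 → critical value z_{0.05} = 1.645.
Power = Φ(λ − 1.645) + Φ(−λ − 1.645) = Φ(1.583) + Φ(-4.873) = 0.9433 + 0.0000 = 0.9433.
Type II error: β = 1 − power = 1 − 0.9433 = 0.0567.

β ≈ 0.057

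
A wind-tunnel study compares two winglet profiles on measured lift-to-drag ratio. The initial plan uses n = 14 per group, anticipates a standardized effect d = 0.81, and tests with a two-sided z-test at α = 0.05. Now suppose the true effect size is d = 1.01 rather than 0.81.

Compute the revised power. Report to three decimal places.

With d = 1.01: δ = d·√(n/2) = 1.01 × √(14/2) = 2.6722. Critical value z_{0.025} = 1.960.
Revised power = Φ(δ − 1.960) + Φ(−δ − 1.960) = Φ(0.712) + Φ(-4.632) = 0.7618 + 0.0000 = 0.7618.

Power ≈ 0.762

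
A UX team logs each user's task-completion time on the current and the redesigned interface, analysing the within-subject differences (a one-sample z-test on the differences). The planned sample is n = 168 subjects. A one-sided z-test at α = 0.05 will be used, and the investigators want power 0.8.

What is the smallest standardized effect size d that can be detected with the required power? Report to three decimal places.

d ≈ 0.192

Need Φ(δ − 1.645) = 0.8, so δ = 1.645 + 0.842 = 2.486.
δ = d·√n ⇒ d = δ/√n = 2.486/√168 = 0.1918.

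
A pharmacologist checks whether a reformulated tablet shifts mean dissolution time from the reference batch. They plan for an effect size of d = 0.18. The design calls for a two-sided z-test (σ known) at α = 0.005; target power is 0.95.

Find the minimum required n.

n = 612

Set Φ(δ − 2.807) = 0.95; then δ − 2.807 = Φ⁻¹(0.95) = 1.645, giving δ = 4.452.
(Ignoring the negligible lower-tail rejection probability gives the usual closed-form inversion.)
δ = d·√n ⇒ n = (δ/d)² = (4.452 / 0.18)² = 611.71.
Rounding up, n = 612.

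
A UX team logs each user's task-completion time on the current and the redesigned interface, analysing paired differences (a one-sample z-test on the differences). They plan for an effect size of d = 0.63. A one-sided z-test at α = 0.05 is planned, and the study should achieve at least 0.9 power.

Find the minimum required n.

n = 22

Set Φ(δ − 1.645) = 0.9; then δ − 1.645 = Φ⁻¹(0.9) = 1.282, giving δ = 2.926.
δ = d·√n ⇒ n = (δ/d)² = (2.926 / 0.63)² = 21.58.
Rounding up, n = 22.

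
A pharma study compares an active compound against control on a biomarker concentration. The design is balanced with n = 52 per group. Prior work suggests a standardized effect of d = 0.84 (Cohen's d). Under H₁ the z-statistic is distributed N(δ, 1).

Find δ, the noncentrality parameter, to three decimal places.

The noncentrality parameter scales effect size by the design's sample-size factor: δ = d·√(n/2) = 0.84 × √(52/2) = 4.2832

δ ≈ 4.283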